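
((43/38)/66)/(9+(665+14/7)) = 43/1695408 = 0.00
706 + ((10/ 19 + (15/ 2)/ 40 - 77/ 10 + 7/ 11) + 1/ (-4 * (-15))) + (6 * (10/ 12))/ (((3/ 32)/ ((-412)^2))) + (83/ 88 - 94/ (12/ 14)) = 454128790519/ 50160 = 9053604.28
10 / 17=0.59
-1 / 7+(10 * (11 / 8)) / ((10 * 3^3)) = -139 / 1512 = -0.09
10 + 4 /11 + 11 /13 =1603 /143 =11.21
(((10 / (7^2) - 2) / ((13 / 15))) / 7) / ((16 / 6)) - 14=-14.11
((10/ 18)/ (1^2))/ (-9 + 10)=5/ 9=0.56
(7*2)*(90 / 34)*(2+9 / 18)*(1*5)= 7875 / 17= 463.24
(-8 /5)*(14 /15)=-112 /75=-1.49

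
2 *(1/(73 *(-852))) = -1/31098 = -0.00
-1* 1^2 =-1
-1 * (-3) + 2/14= 22/7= 3.14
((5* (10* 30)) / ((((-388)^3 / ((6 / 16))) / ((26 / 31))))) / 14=-14625 / 25350405248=-0.00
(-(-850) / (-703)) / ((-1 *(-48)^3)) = -425 / 38873088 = -0.00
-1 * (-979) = 979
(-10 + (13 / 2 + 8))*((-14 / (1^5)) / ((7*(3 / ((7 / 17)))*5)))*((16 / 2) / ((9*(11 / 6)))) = -112 / 935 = -0.12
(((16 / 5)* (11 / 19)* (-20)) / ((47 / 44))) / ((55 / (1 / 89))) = -2816 / 397385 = -0.01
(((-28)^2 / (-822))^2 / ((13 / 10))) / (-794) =-768320 / 871801281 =-0.00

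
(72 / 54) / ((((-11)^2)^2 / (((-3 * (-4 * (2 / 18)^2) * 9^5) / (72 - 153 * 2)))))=-648 / 190333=-0.00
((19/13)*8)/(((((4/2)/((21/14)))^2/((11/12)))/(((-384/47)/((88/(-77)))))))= 26334/611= 43.10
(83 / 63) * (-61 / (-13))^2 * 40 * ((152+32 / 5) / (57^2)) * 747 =18046314176 / 427063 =42256.80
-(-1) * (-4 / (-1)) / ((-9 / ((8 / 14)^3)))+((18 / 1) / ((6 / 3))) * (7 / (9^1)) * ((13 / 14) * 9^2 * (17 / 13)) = 4250287 / 6174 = 688.42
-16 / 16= -1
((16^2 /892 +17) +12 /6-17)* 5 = 2550 /223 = 11.43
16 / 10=8 / 5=1.60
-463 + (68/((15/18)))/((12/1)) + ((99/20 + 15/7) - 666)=-31223/28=-1115.11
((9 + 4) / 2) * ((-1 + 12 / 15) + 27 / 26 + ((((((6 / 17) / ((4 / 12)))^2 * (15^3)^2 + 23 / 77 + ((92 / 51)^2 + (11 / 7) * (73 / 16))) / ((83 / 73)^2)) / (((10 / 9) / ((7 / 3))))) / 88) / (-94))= -16295.27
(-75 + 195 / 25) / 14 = -24 / 5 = -4.80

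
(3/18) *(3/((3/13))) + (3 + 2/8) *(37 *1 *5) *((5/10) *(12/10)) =362.92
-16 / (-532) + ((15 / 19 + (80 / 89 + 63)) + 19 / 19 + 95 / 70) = 1587947 / 23674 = 67.08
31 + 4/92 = 714/23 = 31.04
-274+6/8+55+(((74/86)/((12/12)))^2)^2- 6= -3059167853/13675204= -223.70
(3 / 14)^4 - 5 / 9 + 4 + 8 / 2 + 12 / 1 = 6723529 / 345744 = 19.45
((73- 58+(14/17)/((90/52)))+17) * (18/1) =49688/85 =584.56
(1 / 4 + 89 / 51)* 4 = 407 / 51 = 7.98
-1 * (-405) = 405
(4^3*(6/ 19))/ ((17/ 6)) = 2304/ 323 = 7.13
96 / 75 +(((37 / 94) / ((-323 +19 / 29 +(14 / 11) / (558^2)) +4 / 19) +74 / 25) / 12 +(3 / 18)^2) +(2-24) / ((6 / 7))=-15501334769378756 / 642880161150525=-24.11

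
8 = 8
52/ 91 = 4/ 7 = 0.57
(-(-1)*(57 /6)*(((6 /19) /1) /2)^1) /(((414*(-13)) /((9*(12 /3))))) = -3 /299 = -0.01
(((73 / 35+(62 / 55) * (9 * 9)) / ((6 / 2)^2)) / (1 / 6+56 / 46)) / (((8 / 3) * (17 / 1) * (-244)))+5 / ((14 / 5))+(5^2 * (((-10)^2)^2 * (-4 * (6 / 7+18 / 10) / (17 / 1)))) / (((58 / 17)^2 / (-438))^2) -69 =-27282542121332519225453 / 123278342727760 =-221308475.74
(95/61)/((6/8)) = 380/183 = 2.08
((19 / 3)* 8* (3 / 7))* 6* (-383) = -349296 / 7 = -49899.43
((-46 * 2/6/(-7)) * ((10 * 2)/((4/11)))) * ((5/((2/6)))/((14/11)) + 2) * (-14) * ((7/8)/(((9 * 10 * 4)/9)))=-48829/96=-508.64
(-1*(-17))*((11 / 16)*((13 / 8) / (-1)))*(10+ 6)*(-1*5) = 12155 / 8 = 1519.38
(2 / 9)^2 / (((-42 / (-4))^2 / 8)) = 128 / 35721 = 0.00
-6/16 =-3/8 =-0.38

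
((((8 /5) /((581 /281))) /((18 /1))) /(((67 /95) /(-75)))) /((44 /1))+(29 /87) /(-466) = -20875849 /199539802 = -0.10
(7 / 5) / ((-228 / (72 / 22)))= -21 / 1045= -0.02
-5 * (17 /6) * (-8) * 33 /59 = 3740 /59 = 63.39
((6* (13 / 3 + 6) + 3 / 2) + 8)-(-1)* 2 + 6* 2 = 171 / 2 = 85.50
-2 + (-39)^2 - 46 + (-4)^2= 1489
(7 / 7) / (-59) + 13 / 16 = 0.80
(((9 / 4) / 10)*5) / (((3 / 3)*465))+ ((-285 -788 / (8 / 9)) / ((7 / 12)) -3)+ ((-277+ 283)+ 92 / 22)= -191065169 / 95480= -2001.10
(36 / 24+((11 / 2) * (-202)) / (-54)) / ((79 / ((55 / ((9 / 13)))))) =22.20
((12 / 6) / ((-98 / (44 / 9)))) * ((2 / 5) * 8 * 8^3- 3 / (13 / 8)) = -163.28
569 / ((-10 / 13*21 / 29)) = -214513 / 210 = -1021.49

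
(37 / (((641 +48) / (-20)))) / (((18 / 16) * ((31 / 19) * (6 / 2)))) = -112480 / 576693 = -0.20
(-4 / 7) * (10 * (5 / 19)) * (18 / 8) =-450 / 133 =-3.38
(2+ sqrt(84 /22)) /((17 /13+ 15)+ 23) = 13* sqrt(462) /5621+ 26 /511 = 0.10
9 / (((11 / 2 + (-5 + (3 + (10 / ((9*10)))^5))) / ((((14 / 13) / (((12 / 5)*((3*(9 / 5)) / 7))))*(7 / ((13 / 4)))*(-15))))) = -675126900 / 13971061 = -48.32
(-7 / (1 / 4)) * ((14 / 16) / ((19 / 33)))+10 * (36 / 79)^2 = -9599217 / 237158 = -40.48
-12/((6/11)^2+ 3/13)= -6292/277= -22.71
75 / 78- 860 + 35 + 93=-731.04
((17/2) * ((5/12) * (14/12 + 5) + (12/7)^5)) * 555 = 81965.17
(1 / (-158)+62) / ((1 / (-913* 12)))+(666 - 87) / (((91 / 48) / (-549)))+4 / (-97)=-590551038730 / 697333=-846870.92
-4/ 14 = -2/ 7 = -0.29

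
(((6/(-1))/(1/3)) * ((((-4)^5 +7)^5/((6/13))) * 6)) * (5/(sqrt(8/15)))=636444636179541345 * sqrt(30)/2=1742975419193516799.30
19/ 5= 3.80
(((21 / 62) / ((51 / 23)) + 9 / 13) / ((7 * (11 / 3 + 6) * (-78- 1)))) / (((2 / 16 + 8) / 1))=-138948 / 7141516655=-0.00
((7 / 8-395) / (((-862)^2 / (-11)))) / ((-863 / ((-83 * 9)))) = 25908201 / 5129975776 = 0.01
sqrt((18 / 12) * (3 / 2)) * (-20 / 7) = -30 / 7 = -4.29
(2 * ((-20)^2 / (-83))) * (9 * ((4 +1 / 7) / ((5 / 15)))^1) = -626400 / 581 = -1078.14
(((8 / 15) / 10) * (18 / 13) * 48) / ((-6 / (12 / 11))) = -2304 / 3575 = -0.64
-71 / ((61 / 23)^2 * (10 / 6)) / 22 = -112677 / 409310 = -0.28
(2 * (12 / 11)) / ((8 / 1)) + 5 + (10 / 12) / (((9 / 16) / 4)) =3326 / 297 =11.20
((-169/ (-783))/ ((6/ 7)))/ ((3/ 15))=5915/ 4698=1.26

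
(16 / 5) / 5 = 16 / 25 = 0.64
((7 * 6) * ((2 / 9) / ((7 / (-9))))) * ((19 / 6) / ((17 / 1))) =-38 / 17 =-2.24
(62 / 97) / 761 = 62 / 73817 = 0.00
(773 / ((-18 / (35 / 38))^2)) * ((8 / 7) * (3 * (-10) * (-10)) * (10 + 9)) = 6763750 / 513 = 13184.70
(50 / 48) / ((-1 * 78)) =-25 / 1872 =-0.01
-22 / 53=-0.42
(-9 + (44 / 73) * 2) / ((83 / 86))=-48934 / 6059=-8.08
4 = 4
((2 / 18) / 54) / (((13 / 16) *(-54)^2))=0.00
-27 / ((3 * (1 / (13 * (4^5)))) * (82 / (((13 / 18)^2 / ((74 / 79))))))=-11108032 / 13653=-813.60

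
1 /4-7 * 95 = -2659 /4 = -664.75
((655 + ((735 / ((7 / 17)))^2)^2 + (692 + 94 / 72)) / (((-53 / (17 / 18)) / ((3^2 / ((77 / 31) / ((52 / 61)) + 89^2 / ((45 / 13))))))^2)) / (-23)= -3859631442872453651138775 / 1784685468917044025567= -2162.64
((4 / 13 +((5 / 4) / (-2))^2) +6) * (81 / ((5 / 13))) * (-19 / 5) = -8576847 / 1600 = -5360.53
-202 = -202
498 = 498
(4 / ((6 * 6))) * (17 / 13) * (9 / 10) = 17 / 130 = 0.13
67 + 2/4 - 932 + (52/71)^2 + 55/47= -408838097/473854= -862.79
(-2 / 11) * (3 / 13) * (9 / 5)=-54 / 715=-0.08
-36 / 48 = -3 / 4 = -0.75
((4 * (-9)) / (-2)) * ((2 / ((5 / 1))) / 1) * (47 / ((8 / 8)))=338.40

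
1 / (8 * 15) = 1 / 120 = 0.01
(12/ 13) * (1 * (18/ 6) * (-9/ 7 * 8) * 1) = -2592/ 91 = -28.48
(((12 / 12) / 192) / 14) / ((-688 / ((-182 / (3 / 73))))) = 949 / 396288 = 0.00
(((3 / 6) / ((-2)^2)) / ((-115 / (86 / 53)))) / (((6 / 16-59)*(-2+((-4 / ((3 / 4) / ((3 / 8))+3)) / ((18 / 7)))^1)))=-387 / 29728972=-0.00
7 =7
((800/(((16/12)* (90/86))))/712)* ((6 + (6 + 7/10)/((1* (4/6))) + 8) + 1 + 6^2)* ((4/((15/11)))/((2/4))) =288.41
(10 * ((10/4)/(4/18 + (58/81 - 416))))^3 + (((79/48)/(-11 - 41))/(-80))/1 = 0.00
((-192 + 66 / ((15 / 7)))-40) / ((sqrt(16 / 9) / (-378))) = 285201 / 5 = 57040.20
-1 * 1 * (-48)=48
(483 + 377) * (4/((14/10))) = 17200/7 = 2457.14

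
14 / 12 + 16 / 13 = 187 / 78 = 2.40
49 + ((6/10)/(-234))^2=7452901/152100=49.00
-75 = -75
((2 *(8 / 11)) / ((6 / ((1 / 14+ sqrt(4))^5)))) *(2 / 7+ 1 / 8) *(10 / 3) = 2358782135 / 186356016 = 12.66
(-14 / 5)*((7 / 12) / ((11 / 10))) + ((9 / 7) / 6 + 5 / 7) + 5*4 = 8983 / 462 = 19.44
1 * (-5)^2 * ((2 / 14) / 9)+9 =592 / 63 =9.40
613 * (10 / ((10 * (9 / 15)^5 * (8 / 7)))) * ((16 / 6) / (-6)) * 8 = -24525.61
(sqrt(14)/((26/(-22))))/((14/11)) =-121 * sqrt(14)/182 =-2.49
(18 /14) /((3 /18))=54 /7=7.71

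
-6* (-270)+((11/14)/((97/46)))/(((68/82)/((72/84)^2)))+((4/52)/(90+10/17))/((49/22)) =119141135053/73528910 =1620.33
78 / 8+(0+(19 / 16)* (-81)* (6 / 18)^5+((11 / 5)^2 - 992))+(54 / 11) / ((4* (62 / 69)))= -399559247 / 409200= -976.44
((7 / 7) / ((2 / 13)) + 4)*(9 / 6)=63 / 4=15.75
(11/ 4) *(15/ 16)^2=2475/ 1024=2.42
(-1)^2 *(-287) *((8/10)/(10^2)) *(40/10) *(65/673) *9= -134316/16825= -7.98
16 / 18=8 / 9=0.89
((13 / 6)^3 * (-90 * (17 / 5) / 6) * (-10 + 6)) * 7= 261443 / 18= 14524.61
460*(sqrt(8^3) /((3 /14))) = 103040*sqrt(2) /3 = 48573.52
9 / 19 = 0.47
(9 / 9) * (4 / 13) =0.31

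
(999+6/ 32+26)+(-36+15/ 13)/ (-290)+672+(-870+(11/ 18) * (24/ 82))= 3069710197/ 3709680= 827.49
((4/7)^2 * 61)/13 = 976/637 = 1.53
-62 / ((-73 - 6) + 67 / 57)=1767 / 2218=0.80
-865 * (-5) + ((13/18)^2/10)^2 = 45402148561/10497600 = 4325.00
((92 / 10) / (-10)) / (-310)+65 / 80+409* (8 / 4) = 50766559 / 62000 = 818.82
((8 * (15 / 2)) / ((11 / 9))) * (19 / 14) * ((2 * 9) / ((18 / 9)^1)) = 46170 / 77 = 599.61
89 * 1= 89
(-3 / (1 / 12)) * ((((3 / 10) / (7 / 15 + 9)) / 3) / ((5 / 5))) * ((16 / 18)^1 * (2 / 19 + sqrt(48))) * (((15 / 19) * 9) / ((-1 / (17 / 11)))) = 110160 / 281941 + 220320 * sqrt(3) / 14839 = 26.11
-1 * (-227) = 227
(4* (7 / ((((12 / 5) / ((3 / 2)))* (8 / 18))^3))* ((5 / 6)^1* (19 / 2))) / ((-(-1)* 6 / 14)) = 47131875 / 32768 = 1438.35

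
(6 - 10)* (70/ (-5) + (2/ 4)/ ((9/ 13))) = 478/ 9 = 53.11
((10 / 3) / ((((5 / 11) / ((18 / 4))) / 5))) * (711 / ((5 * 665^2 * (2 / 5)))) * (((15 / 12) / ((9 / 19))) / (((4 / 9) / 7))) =23463 / 4256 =5.51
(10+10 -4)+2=18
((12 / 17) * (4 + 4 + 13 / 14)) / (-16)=-375 / 952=-0.39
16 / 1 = 16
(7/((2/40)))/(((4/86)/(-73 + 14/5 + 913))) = 2536828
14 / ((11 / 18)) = 252 / 11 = 22.91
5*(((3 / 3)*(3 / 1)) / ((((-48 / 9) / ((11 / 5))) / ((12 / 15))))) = -99 / 20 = -4.95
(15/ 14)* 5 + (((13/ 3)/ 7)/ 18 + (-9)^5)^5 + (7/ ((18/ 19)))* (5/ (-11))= -717895897090439041989932.60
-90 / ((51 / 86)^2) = -73960 / 289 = -255.92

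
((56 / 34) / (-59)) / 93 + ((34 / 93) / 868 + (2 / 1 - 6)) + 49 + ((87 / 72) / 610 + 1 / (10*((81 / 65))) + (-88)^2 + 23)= 20835024439142323 / 2667025705680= 7812.08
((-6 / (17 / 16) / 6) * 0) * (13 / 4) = 0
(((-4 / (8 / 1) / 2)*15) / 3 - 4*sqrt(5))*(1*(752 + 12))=-3056*sqrt(5) - 955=-7788.42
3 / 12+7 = 29 / 4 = 7.25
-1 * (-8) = 8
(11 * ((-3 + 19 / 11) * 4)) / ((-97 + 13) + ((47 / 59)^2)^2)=678572216 / 1012978643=0.67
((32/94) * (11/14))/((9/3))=88/987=0.09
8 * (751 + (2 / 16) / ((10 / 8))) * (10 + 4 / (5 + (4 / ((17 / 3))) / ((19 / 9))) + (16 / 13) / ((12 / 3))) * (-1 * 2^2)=-265770.36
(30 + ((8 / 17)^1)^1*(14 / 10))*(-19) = -49514 / 85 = -582.52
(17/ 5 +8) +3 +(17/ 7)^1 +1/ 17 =10048/ 595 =16.89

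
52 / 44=13 / 11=1.18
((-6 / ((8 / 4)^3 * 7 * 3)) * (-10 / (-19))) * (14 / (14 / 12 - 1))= -30 / 19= -1.58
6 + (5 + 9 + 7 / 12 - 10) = 10.58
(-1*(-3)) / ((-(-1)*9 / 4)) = 4 / 3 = 1.33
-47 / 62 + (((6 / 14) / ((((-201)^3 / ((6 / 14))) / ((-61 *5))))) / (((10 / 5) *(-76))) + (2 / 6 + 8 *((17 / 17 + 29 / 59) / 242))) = -16919720962241 / 45068226336056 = -0.38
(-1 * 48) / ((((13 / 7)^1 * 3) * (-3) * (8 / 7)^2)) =343 / 156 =2.20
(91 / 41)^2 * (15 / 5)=24843 / 1681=14.78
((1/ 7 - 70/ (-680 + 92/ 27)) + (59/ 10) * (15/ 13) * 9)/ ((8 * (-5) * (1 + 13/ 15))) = -76697031/ 93093728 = -0.82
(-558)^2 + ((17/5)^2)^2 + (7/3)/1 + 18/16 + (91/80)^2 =149521145203/480000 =311502.39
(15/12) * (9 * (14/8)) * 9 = 177.19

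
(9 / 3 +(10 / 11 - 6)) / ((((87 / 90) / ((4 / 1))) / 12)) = -33120 / 319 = -103.82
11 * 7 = 77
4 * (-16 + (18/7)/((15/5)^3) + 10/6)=-1196/21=-56.95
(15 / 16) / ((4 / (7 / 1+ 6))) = 195 / 64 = 3.05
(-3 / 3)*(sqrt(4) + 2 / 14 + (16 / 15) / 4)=-253 / 105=-2.41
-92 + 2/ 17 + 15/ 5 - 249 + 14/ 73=-419074/ 1241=-337.69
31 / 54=0.57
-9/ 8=-1.12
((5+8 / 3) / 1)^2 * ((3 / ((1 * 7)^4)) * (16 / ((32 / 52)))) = 13754 / 7203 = 1.91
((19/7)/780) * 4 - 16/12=-1801/1365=-1.32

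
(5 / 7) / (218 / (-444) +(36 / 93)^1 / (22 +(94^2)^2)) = -1343278964190 / 923353008403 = -1.45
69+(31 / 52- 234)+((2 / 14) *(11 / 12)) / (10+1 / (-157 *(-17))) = -1197856718 / 7286643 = -164.39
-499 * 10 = -4990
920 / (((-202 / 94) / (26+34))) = -25687.13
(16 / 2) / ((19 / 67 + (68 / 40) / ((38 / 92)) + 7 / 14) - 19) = -101840 / 179501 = -0.57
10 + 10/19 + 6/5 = 1114/95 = 11.73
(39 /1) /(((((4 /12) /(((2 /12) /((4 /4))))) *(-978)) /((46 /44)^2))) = -6877 /315568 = -0.02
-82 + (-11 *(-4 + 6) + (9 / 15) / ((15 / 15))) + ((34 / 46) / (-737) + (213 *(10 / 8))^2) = 70785.66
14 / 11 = 1.27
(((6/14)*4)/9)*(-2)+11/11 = 13/21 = 0.62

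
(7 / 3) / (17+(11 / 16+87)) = 112 / 5025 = 0.02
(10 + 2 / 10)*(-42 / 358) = -1071 / 895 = -1.20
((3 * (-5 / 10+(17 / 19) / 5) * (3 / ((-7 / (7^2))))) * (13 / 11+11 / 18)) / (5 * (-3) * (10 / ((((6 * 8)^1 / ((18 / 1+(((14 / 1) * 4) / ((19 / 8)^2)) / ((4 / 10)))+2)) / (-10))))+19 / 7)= 4032161 / 156034296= 0.03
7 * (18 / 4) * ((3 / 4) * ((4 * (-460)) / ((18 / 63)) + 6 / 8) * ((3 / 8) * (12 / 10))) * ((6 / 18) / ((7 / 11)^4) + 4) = -412977.10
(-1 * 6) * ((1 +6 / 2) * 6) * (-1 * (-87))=-12528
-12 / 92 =-3 / 23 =-0.13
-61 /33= -1.85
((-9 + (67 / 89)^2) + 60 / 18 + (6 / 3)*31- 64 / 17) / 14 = 10732570 / 2827797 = 3.80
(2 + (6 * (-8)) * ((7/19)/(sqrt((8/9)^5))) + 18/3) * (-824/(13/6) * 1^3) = -39552/13 + 1576827 * sqrt(2)/247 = 5985.76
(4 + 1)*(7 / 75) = 7 / 15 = 0.47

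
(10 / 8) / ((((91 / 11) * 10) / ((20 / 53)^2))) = 550 / 255619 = 0.00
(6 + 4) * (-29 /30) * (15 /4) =-145 /4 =-36.25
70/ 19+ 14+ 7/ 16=5509/ 304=18.12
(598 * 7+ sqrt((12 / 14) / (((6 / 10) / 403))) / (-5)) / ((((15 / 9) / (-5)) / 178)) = -2235324+ 534 * sqrt(28210) / 35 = -2232761.44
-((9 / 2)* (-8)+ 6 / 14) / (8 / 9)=2241 / 56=40.02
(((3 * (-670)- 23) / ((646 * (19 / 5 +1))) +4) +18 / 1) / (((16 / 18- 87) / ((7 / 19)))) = -365757 / 4005200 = -0.09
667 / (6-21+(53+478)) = 1.29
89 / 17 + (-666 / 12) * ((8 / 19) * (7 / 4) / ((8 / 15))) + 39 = -83831 / 2584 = -32.44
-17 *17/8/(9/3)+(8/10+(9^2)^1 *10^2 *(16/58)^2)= 61073491/100920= 605.17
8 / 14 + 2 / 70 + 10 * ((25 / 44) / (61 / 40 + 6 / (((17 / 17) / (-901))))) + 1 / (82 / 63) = 1333015609 / 974967290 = 1.37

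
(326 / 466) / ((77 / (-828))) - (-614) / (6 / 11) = 60181865 / 53823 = 1118.14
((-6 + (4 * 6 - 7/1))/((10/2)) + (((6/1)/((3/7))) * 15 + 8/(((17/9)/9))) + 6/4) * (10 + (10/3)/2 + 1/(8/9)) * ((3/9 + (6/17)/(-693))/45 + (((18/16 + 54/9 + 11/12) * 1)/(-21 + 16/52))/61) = 312523539066817/94646744438400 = 3.30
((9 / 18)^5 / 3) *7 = 7 / 96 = 0.07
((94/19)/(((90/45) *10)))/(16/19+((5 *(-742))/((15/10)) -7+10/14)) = -987/9890320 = -0.00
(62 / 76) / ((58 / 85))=2635 / 2204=1.20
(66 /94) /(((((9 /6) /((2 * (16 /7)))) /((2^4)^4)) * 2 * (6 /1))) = 11534336 /987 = 11686.26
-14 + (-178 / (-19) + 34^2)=1151.37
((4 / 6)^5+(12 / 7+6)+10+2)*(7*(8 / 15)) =270064 / 3645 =74.09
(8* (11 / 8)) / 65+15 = 986 / 65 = 15.17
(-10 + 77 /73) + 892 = 64463 /73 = 883.05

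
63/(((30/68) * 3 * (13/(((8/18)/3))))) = 952/1755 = 0.54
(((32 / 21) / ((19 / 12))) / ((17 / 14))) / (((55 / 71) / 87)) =1581312 / 17765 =89.01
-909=-909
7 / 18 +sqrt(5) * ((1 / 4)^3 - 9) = 7 / 18 - 575 * sqrt(5) / 64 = -19.70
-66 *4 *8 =-2112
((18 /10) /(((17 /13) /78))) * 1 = 9126 /85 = 107.36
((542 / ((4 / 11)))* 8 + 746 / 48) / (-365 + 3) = -286549 / 8688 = -32.98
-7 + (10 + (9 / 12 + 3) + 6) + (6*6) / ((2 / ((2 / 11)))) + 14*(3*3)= 6249 / 44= 142.02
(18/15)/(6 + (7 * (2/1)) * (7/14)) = 6/65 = 0.09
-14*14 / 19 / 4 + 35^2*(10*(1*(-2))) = -465549 / 19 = -24502.58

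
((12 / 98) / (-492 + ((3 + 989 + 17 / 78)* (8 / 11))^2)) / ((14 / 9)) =0.00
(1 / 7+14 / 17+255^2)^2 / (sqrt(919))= 59878036848100*sqrt(919) / 13013959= 139481264.11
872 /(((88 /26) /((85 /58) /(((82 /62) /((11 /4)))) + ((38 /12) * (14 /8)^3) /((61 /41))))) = 570435048521 /153181248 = 3723.92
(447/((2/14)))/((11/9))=28161/11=2560.09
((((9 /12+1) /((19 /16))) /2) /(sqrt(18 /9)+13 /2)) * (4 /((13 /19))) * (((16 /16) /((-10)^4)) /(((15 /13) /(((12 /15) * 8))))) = 416 /1078125 - 64 * sqrt(2) /1078125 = 0.00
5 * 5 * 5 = 125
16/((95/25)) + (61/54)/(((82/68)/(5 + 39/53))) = 10683392/1114749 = 9.58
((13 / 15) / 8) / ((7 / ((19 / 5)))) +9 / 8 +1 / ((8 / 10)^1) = 5111 / 2100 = 2.43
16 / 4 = 4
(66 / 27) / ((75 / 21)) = 154 / 225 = 0.68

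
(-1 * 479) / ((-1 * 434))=479 / 434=1.10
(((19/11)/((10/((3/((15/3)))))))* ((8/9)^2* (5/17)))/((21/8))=0.01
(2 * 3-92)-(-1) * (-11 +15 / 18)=-577 / 6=-96.17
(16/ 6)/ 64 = 1/ 24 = 0.04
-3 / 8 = -0.38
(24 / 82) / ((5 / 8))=96 / 205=0.47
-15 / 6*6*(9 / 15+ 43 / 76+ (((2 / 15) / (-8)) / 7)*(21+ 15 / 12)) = -35521 / 2128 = -16.69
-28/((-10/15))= 42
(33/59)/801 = 11/15753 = 0.00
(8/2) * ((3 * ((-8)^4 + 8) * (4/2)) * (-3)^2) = 886464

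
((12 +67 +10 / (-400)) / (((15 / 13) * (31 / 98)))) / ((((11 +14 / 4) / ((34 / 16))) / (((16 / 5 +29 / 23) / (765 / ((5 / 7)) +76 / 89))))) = 520623894609 / 3944964830000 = 0.13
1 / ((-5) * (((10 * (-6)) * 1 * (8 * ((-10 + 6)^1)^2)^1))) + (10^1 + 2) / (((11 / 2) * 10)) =92171 / 422400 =0.22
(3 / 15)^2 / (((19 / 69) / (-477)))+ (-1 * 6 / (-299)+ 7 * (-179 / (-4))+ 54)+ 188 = 276084977 / 568100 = 485.98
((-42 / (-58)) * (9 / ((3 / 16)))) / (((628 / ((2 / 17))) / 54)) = 27216 / 77401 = 0.35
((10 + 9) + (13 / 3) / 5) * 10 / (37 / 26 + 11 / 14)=54236 / 603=89.94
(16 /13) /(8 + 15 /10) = 32 /247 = 0.13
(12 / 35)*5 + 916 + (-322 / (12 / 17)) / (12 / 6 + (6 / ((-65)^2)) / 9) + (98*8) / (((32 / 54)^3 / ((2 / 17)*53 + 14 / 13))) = 1107483675951 / 39219544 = 28238.06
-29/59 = -0.49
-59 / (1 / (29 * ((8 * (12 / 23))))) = -164256 / 23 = -7141.57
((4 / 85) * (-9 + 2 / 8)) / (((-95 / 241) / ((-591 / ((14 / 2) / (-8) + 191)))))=-2658712 / 818805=-3.25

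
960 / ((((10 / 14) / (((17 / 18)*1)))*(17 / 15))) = 1120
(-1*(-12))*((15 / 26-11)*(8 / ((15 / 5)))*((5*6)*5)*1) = -650400 / 13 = -50030.77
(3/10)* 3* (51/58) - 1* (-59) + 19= 45699/580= 78.79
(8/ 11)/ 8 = 1/ 11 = 0.09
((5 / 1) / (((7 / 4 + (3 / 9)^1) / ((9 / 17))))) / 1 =108 / 85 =1.27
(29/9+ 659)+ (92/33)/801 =17504612/26433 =662.23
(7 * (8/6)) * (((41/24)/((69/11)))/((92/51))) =53669/38088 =1.41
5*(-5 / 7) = -25 / 7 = -3.57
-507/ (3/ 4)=-676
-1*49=-49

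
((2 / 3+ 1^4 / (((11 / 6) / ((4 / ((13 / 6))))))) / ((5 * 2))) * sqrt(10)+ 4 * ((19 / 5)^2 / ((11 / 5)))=359 * sqrt(10) / 2145+ 1444 / 55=26.78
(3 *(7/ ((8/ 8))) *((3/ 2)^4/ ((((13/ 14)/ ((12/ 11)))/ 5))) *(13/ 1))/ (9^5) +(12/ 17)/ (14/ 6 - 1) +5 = 5.67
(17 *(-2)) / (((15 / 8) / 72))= -6528 / 5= -1305.60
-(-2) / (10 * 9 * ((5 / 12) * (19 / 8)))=32 / 1425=0.02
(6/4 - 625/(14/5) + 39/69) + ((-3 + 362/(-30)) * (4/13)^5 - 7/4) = -799618981121/3586690380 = -222.94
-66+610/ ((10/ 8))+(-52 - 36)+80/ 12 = 1022/ 3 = 340.67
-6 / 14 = -3 / 7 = -0.43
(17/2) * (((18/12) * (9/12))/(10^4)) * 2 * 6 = 459/40000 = 0.01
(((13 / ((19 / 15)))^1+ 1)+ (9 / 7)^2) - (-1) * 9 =20404 / 931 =21.92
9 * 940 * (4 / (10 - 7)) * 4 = 45120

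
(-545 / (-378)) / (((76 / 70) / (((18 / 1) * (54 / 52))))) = 24525 / 988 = 24.82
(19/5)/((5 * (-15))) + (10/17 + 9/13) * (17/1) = 105878/4875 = 21.72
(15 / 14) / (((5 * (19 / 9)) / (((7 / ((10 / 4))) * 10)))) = 54 / 19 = 2.84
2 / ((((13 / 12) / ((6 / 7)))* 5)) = 0.32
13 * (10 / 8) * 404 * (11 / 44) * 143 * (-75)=-70409625 / 4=-17602406.25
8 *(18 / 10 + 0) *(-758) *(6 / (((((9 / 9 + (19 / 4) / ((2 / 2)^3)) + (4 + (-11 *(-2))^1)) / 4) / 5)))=-41254.30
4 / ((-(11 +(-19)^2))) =-1 / 93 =-0.01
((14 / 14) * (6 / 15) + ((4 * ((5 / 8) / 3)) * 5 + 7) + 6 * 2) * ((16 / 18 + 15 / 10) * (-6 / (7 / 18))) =-4343 / 5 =-868.60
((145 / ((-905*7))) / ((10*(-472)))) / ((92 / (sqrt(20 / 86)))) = 0.00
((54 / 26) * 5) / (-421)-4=-22027 / 5473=-4.02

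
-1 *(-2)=2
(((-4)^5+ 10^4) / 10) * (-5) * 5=-22440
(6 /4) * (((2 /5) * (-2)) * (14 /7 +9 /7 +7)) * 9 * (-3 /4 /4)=729 /35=20.83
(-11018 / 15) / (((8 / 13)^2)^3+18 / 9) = -26590890781 / 74368215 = -357.56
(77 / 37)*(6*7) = 87.41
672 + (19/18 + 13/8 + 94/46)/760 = 845760143/1258560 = 672.01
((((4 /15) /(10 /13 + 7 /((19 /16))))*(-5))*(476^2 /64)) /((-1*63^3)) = 71383 /25198614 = 0.00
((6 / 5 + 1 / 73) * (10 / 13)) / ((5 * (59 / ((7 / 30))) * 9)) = 3101 / 37793925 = 0.00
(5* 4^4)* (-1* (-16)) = 20480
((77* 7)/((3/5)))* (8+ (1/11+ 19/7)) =29120/3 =9706.67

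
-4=-4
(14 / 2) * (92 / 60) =161 / 15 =10.73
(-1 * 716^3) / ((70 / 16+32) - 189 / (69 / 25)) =11433782.30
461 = 461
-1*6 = -6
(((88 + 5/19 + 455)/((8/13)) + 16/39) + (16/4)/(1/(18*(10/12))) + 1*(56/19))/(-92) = -147601/14352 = -10.28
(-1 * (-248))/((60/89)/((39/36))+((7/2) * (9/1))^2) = 0.25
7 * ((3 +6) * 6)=378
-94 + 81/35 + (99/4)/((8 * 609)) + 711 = 20115493/32480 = 619.32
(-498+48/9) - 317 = -2429/3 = -809.67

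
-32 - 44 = -76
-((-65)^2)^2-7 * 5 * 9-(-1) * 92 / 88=-392720657 / 22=-17850938.95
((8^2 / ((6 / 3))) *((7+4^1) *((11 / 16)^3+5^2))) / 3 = 380347 / 128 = 2971.46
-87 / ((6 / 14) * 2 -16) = 609 / 106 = 5.75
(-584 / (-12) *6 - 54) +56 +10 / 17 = 5008 / 17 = 294.59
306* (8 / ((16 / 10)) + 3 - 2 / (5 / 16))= 2448 / 5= 489.60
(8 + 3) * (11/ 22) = 11/ 2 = 5.50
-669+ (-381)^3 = -55307010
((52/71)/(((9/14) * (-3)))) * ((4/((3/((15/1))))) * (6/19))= -2.40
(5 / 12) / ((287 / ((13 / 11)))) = 65 / 37884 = 0.00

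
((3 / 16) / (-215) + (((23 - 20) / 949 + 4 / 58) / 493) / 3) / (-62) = 115282277 / 8681255063520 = 0.00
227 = 227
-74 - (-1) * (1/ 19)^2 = -26713/ 361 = -74.00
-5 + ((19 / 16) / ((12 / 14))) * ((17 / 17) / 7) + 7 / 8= -377 / 96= -3.93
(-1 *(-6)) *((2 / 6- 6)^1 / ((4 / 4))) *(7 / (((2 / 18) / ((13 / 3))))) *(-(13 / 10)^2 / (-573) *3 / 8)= -784329 / 76400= -10.27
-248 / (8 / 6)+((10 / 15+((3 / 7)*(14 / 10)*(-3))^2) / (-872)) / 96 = -1167782693 / 6278400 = -186.00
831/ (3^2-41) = -831/ 32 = -25.97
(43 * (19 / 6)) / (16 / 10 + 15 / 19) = 77615 / 1362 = 56.99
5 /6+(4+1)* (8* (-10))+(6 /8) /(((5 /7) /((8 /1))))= -390.77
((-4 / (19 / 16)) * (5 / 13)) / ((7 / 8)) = -2560 / 1729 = -1.48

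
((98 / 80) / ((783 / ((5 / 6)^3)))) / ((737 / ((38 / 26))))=23275 / 12963322944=0.00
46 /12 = 23 /6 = 3.83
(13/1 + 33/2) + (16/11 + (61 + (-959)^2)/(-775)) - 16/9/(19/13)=-3373366279/2915550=-1157.03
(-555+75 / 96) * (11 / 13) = -195085 / 416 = -468.95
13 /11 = 1.18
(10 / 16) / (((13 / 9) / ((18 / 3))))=135 / 52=2.60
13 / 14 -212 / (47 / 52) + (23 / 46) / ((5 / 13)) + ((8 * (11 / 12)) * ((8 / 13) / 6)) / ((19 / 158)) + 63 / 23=-18783736001 / 84107205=-223.33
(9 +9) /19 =0.95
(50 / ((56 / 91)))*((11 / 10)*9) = 6435 / 8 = 804.38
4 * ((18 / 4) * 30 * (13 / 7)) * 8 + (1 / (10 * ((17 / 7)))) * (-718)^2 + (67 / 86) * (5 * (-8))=29219.15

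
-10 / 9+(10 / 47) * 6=70 / 423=0.17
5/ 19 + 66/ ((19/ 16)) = 1061/ 19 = 55.84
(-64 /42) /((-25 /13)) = 416 /525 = 0.79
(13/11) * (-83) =-1079/11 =-98.09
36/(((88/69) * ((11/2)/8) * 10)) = 4.11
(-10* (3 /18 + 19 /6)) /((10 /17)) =-170 /3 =-56.67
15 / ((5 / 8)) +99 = 123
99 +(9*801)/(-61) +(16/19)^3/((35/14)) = -39625438/2091995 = -18.94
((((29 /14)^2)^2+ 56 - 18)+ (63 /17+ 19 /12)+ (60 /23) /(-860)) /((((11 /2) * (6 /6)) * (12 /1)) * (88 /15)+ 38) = 597743252735 /4119474990624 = 0.15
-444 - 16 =-460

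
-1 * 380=-380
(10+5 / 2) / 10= 5 / 4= 1.25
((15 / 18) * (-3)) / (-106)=5 / 212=0.02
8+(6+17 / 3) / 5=31 / 3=10.33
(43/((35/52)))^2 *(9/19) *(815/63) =814950448/32585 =25009.99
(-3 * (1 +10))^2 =1089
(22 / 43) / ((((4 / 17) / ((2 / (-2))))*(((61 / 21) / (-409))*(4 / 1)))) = 1606143 / 20984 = 76.54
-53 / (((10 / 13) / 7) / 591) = -2850393 / 10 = -285039.30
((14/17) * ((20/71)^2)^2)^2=5017600000000/186622770530024929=0.00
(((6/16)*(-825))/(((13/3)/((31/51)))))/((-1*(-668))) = -76725/1181024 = -0.06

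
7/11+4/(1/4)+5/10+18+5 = 883/22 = 40.14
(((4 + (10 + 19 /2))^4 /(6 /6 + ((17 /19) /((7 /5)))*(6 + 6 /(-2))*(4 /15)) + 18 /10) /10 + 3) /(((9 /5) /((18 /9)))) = 3245499209 /144720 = 22426.06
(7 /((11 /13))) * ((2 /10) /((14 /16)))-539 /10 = -5721 /110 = -52.01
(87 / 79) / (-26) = -87 / 2054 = -0.04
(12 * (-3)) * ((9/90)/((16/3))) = -27/40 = -0.68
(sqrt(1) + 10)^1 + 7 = 18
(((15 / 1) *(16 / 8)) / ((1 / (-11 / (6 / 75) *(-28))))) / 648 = 9625 / 54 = 178.24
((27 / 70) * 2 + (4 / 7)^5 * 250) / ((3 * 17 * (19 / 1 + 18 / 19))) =0.02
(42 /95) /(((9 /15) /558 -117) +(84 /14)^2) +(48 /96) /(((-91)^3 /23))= -11806712077 /2157098494642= -0.01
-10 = -10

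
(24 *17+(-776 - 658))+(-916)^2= 838030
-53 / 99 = -0.54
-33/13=-2.54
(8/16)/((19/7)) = 0.18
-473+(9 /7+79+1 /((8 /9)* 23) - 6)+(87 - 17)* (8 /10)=-441353 /1288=-342.67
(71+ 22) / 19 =93 / 19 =4.89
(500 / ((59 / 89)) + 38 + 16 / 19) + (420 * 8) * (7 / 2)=14072002 / 1121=12553.08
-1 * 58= -58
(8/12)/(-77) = -2/231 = -0.01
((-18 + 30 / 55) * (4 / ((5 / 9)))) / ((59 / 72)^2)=-187.16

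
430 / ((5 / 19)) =1634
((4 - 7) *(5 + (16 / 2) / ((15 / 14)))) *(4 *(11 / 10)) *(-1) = 4114 / 25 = 164.56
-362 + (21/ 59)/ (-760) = -16232101/ 44840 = -362.00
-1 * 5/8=-0.62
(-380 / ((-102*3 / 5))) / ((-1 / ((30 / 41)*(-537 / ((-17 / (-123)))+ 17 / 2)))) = 626111750 / 35547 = 17613.63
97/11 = 8.82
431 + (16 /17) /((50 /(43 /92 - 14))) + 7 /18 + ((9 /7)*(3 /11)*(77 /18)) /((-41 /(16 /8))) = 621930481 /1442790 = 431.06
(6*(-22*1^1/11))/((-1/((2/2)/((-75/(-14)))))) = 56/25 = 2.24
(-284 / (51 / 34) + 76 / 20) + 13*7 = -1418 / 15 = -94.53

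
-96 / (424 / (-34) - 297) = 1632 / 5261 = 0.31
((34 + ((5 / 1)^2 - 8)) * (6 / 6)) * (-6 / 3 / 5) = -102 / 5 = -20.40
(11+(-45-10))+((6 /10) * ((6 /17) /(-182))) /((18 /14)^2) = -437587 /9945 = -44.00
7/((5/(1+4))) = 7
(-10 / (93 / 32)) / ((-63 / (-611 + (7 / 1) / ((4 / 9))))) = -32.51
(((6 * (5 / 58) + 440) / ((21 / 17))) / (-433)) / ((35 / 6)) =-12410 / 87899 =-0.14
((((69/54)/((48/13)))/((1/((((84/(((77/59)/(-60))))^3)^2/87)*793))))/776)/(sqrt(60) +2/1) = 1383488883760362737.46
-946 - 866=-1812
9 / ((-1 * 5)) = -9 / 5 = -1.80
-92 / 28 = -23 / 7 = -3.29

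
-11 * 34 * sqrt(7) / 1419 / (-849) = 34 * sqrt(7) / 109521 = 0.00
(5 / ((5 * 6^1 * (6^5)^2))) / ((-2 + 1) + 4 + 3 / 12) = 0.00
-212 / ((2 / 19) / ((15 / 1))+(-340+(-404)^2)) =-30210 / 23209831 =-0.00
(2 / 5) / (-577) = -2 / 2885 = -0.00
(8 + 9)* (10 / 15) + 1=37 / 3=12.33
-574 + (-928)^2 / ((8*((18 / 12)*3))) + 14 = 210256 / 9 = 23361.78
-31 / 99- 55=-5476 / 99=-55.31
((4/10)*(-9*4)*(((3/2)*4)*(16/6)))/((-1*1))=1152/5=230.40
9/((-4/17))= -153/4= -38.25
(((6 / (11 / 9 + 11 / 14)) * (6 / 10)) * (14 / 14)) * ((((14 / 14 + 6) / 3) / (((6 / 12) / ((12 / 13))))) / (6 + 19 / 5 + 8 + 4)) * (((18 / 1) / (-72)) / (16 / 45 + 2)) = -714420 / 19000553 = -0.04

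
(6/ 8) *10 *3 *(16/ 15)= 24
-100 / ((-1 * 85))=20 / 17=1.18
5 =5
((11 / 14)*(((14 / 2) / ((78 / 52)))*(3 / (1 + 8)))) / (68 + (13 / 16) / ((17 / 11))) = 2992 / 167751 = 0.02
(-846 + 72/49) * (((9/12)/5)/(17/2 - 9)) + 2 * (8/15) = 187003/735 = 254.43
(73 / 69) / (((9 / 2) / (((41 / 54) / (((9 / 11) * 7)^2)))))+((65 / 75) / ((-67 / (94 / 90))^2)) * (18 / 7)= 223436015563 / 37341871630875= 0.01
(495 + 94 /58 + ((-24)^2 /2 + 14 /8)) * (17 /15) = 1550723 /1740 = 891.22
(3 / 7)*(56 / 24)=1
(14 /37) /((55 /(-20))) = -56 /407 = -0.14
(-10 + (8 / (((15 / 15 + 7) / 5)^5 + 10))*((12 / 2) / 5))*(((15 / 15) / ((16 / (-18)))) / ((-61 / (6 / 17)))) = -0.06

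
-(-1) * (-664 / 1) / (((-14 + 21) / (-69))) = 45816 / 7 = 6545.14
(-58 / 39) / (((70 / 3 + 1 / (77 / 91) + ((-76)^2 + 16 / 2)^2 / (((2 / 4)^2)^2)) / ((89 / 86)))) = -28391 / 9874209079943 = -0.00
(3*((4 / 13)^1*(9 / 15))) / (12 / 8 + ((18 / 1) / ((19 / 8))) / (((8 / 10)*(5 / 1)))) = 456 / 2795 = 0.16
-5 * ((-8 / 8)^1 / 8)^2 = -5 / 64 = -0.08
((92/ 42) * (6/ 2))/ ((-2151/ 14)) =-0.04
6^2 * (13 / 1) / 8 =117 / 2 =58.50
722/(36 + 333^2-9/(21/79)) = 2527/388119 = 0.01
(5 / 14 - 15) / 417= -205 / 5838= -0.04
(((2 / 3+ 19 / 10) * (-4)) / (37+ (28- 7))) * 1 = -77 / 435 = -0.18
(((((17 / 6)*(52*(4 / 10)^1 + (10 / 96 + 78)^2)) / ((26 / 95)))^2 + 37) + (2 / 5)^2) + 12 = 12968908037528096669929 / 3229640294400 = 4015588999.19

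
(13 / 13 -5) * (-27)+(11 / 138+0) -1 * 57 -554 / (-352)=639425 / 12144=52.65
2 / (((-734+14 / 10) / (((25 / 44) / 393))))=-125 / 31670298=-0.00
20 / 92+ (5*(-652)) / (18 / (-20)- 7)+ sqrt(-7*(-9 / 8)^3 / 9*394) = 9*sqrt(1379) / 16+ 750195 / 1817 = 433.76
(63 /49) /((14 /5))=45 /98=0.46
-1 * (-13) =13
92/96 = 23/24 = 0.96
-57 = -57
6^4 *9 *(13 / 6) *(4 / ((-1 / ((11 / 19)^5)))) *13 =-211644205344 / 2476099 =-85474.86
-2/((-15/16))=32/15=2.13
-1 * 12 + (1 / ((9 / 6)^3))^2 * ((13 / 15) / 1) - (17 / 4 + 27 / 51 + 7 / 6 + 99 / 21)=-117552523 / 5205060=-22.58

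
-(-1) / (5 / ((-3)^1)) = -3 / 5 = -0.60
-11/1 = -11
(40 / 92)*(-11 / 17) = -110 / 391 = -0.28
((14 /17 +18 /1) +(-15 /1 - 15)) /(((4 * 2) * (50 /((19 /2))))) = -361 /1360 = -0.27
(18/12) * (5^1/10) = 3/4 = 0.75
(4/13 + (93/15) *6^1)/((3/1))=12.50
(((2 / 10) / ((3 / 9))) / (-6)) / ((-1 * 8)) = 0.01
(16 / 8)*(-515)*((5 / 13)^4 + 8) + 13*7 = -233387339 / 28561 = -8171.54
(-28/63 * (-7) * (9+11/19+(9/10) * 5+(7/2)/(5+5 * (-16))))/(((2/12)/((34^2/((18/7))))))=117754.74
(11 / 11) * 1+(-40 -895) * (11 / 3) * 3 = -10284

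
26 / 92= 13 / 46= 0.28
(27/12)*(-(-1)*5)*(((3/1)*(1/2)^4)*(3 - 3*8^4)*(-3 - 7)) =8292375/32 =259136.72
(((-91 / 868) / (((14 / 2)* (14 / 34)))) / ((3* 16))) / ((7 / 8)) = -221 / 255192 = -0.00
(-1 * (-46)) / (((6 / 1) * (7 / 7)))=23 / 3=7.67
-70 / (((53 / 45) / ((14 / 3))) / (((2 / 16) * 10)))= -18375 / 53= -346.70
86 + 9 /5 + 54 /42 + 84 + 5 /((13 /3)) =79279 /455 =174.24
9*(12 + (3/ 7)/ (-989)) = 747657/ 6923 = 108.00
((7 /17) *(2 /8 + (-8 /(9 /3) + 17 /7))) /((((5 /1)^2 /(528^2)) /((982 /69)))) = 7604608 /9775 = 777.97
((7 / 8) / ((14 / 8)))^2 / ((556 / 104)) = 13 / 278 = 0.05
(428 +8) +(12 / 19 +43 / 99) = 822121 / 1881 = 437.07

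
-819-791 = -1610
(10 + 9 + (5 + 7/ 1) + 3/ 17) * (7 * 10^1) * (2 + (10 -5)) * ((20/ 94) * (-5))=-12985000/ 799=-16251.56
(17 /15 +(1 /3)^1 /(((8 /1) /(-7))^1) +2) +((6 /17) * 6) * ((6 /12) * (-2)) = 1477 /2040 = 0.72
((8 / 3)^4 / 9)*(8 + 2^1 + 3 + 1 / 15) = 802816 / 10935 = 73.42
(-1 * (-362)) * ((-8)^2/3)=23168/3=7722.67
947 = 947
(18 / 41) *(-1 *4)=-72 / 41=-1.76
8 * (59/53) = 8.91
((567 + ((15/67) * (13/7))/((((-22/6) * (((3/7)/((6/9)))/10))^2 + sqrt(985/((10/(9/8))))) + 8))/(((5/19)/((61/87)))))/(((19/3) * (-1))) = -238.54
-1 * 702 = -702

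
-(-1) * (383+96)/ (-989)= -479/ 989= -0.48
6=6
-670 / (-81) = 670 / 81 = 8.27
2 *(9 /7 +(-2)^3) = -94 /7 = -13.43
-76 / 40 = -19 / 10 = -1.90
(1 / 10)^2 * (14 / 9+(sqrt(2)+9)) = sqrt(2) / 100+19 / 180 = 0.12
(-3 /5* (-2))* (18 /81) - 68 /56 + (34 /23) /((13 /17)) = 61879 /62790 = 0.99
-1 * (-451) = 451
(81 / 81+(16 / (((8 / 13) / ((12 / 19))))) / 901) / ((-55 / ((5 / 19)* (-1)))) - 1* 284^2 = -80656.00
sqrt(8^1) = 2 * sqrt(2) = 2.83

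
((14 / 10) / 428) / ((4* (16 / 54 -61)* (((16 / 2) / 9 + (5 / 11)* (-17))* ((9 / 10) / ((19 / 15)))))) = 1197 / 431736440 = 0.00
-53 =-53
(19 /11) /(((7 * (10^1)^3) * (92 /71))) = 1349 /7084000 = 0.00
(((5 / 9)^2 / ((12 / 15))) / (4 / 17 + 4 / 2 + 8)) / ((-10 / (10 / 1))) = -2125 / 56376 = -0.04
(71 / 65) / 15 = 71 / 975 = 0.07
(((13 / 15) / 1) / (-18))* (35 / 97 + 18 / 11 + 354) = -4938037 / 288090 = -17.14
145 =145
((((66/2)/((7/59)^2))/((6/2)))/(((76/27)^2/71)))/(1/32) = 3963807738/17689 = 224083.20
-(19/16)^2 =-1.41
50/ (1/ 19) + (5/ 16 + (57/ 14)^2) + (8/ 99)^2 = 7429610017/ 7683984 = 966.90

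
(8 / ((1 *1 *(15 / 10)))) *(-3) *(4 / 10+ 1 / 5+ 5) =-448 / 5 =-89.60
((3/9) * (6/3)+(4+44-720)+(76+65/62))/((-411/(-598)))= -33050563/38223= -864.68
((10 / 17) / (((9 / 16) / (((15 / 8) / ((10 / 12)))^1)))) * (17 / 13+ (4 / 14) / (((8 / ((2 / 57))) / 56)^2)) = 2238440 / 718029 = 3.12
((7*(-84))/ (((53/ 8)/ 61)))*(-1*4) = 1147776/ 53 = 21656.15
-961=-961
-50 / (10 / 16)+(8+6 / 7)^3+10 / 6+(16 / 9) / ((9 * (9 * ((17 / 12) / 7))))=873693547 / 1416933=616.61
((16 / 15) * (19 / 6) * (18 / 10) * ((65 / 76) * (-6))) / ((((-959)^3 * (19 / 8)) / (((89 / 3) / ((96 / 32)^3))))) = 0.00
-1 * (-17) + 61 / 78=1387 / 78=17.78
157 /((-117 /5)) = -785 /117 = -6.71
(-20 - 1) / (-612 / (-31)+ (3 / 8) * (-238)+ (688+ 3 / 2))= -2604 / 76879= -0.03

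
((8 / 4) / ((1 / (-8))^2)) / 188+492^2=11377040 / 47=242064.68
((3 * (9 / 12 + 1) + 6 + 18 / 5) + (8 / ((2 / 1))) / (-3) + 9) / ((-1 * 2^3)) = -1351 / 480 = -2.81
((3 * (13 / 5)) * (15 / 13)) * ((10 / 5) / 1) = 18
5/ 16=0.31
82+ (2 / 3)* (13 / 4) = 505 / 6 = 84.17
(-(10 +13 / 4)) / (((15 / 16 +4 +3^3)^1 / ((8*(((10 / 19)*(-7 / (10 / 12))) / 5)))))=20352 / 6935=2.93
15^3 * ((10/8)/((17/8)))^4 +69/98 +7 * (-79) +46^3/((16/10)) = 496724929305/8185058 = 60686.79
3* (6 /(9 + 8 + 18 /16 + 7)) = 48 /67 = 0.72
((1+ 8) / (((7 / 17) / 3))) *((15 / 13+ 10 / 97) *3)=2182545 / 8827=247.26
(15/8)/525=1/280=0.00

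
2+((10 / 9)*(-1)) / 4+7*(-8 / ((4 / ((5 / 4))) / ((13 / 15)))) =-121 / 9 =-13.44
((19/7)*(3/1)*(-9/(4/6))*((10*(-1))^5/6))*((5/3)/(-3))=-7125000/7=-1017857.14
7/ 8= 0.88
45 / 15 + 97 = 100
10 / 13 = 0.77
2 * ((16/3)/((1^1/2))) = 64/3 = 21.33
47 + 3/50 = 2353/50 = 47.06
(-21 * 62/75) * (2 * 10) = -1736/5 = -347.20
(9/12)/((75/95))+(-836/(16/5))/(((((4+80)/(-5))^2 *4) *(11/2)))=256253/282240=0.91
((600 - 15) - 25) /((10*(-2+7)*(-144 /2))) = -0.16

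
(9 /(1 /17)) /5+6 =183 /5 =36.60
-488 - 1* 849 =-1337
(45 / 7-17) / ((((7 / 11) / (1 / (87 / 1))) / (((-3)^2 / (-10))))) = 1221 / 7105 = 0.17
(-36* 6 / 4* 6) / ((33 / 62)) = -6696 / 11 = -608.73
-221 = -221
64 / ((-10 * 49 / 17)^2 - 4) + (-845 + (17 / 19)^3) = -2275631548 / 2695587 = -844.21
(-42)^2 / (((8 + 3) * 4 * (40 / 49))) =21609 / 440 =49.11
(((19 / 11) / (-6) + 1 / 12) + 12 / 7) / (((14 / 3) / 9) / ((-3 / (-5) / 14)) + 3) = 37665 / 376684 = 0.10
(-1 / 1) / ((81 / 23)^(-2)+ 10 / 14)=-45927 / 36508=-1.26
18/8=9/4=2.25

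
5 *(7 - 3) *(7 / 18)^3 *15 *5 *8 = 171500 / 243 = 705.76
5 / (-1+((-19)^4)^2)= 1 / 3396712608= 0.00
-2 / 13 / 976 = -1 / 6344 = -0.00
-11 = -11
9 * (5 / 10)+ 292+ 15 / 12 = 1191 / 4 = 297.75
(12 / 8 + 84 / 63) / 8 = 17 / 48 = 0.35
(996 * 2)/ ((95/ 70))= 27888/ 19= 1467.79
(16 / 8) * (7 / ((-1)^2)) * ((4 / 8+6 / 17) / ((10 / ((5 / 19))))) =203 / 646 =0.31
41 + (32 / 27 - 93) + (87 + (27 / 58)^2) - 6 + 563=53897507 / 90828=593.40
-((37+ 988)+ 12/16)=-4103/4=-1025.75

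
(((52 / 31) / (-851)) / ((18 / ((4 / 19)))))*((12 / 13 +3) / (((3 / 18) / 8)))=-2176 / 501239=-0.00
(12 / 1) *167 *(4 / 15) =2672 / 5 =534.40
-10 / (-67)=10 / 67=0.15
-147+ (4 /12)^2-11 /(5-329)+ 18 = -41749 /324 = -128.85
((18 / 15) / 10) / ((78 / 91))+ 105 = 5257 / 50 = 105.14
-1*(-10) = 10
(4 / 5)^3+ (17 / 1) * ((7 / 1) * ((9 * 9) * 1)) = 1204939 / 125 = 9639.51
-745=-745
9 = 9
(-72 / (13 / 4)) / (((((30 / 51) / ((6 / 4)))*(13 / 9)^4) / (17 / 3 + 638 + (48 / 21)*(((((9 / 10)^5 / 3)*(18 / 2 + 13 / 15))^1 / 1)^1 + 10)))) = -19428882549768 / 2231328125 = -8707.32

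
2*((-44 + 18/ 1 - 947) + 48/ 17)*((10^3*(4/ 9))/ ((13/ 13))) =-131944000/ 153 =-862379.08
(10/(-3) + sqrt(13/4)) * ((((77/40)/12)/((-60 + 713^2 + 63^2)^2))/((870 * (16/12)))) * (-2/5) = 77/109590245700998400 - 77 * sqrt(13)/730601638006656000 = 0.00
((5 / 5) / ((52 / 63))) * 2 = 63 / 26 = 2.42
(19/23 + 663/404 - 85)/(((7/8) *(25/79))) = -24233882/81305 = -298.06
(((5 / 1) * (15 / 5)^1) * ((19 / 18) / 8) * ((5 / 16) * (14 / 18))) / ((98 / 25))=11875 / 96768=0.12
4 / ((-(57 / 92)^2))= -33856 / 3249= -10.42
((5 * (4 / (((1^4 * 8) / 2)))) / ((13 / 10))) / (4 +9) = 50 / 169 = 0.30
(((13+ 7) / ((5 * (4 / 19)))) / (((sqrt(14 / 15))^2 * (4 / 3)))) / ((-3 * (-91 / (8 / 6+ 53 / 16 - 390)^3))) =-3200336.30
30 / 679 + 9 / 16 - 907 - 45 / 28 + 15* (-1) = -10027477 / 10864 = -923.00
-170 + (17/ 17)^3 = -169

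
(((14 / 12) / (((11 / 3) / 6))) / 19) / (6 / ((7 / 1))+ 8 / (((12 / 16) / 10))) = 0.00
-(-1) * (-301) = -301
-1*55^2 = -3025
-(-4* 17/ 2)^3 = 39304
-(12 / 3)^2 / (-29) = 0.55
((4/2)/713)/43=2/30659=0.00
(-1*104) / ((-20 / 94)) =2444 / 5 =488.80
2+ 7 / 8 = 23 / 8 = 2.88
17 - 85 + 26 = -42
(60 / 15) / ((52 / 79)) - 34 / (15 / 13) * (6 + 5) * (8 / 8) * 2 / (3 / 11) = -1386977 / 585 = -2370.90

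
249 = 249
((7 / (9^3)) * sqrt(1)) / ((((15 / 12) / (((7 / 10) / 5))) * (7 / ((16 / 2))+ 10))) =0.00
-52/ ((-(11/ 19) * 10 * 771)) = 494/ 42405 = 0.01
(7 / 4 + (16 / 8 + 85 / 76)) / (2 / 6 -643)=-555 / 73264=-0.01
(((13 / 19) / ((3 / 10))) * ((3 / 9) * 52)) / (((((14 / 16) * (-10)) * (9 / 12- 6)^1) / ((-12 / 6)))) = -43264 / 25137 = -1.72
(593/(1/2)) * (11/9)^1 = 13046/9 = 1449.56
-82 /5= -16.40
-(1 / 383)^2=-1 / 146689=-0.00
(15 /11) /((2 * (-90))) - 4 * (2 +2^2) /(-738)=45 /1804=0.02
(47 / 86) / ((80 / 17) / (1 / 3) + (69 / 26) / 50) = 0.04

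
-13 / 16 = -0.81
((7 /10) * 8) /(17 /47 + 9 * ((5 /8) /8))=5.26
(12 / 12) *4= 4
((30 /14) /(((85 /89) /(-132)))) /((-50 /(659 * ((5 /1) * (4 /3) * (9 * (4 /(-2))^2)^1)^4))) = 1541152338739200 /119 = 12950859989405.04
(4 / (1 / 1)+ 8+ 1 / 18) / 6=217 / 108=2.01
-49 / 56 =-7 / 8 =-0.88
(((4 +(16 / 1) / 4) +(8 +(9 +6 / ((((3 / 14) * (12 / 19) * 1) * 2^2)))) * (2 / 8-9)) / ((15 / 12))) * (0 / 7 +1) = -190.18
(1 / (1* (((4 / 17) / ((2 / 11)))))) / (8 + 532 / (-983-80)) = 18071 / 175384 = 0.10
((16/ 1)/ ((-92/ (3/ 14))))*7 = -0.26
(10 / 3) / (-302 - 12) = -0.01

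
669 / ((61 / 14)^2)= 131124 / 3721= 35.24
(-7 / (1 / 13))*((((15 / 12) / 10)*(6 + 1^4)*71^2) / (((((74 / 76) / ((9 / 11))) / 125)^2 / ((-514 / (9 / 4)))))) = 167578763573812500 / 165649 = 1011649714600.22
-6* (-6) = 36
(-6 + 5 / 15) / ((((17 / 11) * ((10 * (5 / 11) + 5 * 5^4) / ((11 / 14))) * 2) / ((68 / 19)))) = -1331 / 807975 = -0.00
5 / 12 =0.42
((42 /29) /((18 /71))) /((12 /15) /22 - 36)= -0.16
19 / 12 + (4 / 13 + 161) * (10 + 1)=277051 / 156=1775.97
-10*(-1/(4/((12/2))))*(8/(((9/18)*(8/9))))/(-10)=-27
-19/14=-1.36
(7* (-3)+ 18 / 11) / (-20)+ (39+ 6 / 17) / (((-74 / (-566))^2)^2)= 944055795349761 / 7009362140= 134684.98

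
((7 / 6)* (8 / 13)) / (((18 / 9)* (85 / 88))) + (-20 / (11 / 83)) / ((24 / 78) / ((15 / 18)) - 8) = 91102573 / 4521660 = 20.15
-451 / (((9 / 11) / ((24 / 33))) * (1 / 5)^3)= -451000 / 9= -50111.11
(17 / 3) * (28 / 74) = 238 / 111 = 2.14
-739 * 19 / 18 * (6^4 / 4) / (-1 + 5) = -126369 / 2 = -63184.50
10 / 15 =2 / 3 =0.67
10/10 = 1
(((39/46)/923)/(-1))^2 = 9/10666756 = 0.00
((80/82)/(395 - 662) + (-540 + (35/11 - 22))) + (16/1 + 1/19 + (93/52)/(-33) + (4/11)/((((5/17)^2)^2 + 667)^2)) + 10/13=-6254466081264932130943813/11538452142941202729822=-542.05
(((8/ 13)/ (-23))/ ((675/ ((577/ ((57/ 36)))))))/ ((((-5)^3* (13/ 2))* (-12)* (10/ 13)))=-4616/ 2396671875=-0.00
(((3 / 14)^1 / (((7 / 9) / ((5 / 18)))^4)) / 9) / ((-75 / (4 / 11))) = -25 / 13311144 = -0.00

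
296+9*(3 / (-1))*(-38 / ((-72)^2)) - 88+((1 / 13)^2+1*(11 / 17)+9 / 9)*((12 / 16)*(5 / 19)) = 1092740009 / 5240352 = 208.52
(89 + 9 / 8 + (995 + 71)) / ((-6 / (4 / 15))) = -3083 / 60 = -51.38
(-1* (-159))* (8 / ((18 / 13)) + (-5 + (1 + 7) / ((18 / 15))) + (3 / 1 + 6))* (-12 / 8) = -3922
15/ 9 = 5/ 3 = 1.67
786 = 786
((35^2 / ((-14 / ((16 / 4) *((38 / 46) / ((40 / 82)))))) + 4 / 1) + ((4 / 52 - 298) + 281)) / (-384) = 1.58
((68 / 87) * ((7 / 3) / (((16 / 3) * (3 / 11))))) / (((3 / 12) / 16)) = 20944 / 261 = 80.25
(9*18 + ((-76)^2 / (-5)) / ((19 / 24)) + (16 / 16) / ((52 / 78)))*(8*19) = -984732 / 5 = -196946.40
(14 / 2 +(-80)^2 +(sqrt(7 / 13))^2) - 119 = 81751 / 13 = 6288.54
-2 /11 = -0.18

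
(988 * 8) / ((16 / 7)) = 3458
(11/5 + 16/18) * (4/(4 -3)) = 556/45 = 12.36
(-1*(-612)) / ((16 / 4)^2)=153 / 4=38.25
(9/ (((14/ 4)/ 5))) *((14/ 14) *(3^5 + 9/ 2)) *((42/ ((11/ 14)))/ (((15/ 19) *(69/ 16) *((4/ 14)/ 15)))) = 60328800/ 23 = 2622991.30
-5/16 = -0.31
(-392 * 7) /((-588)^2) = -1 /126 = -0.01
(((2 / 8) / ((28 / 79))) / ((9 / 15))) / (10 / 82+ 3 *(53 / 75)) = 404875 / 772128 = 0.52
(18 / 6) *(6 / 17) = 18 / 17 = 1.06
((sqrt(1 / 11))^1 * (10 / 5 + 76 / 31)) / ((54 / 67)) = 1541 * sqrt(11) / 3069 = 1.67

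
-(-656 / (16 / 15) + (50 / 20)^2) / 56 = 2435 / 224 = 10.87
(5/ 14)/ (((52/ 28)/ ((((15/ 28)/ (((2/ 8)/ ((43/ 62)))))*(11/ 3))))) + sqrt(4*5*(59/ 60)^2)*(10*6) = 11825/ 11284 + 118*sqrt(5) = 264.90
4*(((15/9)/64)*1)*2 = 5/24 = 0.21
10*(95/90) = 95/9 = 10.56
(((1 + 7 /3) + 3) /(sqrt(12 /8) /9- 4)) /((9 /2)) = -304 /863- 38*sqrt(6) /7767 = -0.36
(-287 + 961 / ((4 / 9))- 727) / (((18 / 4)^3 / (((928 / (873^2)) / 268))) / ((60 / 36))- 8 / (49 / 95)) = 522132240 / 5472018959009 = 0.00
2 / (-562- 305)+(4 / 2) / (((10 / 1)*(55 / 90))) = 15496 / 47685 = 0.32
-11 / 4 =-2.75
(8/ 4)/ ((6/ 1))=1/ 3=0.33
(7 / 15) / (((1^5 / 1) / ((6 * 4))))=56 / 5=11.20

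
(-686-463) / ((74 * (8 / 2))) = -3.88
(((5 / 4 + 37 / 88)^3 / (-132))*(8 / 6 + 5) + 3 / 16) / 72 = -361283 / 719634432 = -0.00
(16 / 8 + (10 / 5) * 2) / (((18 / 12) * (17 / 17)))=4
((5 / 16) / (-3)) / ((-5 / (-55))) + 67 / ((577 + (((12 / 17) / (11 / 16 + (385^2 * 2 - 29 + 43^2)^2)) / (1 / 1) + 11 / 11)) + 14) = -7396668129753803 / 7162749508420248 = -1.03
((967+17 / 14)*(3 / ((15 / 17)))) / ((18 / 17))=783479 / 252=3109.04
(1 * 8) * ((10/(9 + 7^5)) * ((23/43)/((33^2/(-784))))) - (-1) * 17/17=49125017/49215177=1.00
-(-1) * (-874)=-874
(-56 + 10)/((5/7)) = -322/5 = -64.40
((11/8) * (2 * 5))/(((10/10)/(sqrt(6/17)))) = 55 * sqrt(102)/68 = 8.17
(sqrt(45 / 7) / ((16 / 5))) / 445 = 3*sqrt(35) / 9968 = 0.00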